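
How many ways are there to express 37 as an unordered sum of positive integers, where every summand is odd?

760

There are 760 such partitions.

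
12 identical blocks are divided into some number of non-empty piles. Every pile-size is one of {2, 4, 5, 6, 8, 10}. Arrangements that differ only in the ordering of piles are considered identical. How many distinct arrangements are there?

They are:
10, 2
8, 4
8, 2, 2
6, 6
6, 4, 2
6, 2, 2, 2
5, 5, 2
4, 4, 4
4, 4, 2, 2
4, 2, 2, 2, 2
2, 2, 2, 2, 2, 2

11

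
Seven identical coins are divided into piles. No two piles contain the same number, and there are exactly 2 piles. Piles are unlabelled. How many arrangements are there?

3

Listing the qualifying partitions of 7:
6+1
5+2
4+3
Counting gives 3.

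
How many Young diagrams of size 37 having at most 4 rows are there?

511

Enumerating by decreasing first part gives 511 partitions in all.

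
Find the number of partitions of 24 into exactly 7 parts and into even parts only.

7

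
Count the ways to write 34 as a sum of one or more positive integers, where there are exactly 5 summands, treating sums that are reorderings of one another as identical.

603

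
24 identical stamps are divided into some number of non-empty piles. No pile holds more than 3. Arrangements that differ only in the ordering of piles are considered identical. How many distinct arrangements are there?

61

A partial list (first 12 by largest part):
3 + 3 + 3 + 3 + 3 + 3 + 3 + 3
3 + 3 + 3 + 3 + 3 + 3 + 3 + 2 + 1
3 + 3 + 3 + 3 + 3 + 3 + 3 + 1 + 1 + 1
3 + 3 + 3 + 3 + 3 + 3 + 2 + 2 + 2
3 + 3 + 3 + 3 + 3 + 3 + 2 + 2 + 1 + 1
3 + 3 + 3 + 3 + 3 + 3 + 2 + 1 + 1 + 1 + 1
3 + 3 + 3 + 3 + 3 + 3 + 1 + 1 + 1 + 1 + 1 + 1
3 + 3 + 3 + 3 + 3 + 2 + 2 + 2 + 2 + 1
3 + 3 + 3 + 3 + 3 + 2 + 2 + 2 + 1 + 1 + 1
3 + 3 + 3 + 3 + 3 + 2 + 2 + 1 + 1 + 1 + 1 + 1
3 + 3 + 3 + 3 + 3 + 2 + 1 + 1 + 1 + 1 + 1 + 1 + 1
3 + 3 + 3 + 3 + 3 + 1 + 1 + 1 + 1 + 1 + 1 + 1 + 1 + 1
…and 49 more, for 61 total.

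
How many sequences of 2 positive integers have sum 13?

12

A composition of 13 into 2 positive parts is chosen by placing 1 dividers among the 12 gaps between 13 units: C(12,1) = 12.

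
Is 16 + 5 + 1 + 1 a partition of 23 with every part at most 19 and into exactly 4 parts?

The parts sum to 23, and the condition 'no summand exceeds 19' holds; the condition 'there are exactly 4 summands' holds.

Yes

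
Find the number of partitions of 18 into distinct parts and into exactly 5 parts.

They are:
8+4+3+2+1
7+5+3+2+1
6+5+4+2+1

3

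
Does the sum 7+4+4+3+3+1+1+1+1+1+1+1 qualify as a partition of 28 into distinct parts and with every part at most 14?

No

The parts sum to 28, and the condition 'all summands are distinct' is violated.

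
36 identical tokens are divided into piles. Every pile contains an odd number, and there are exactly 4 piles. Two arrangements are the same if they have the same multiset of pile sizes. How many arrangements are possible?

64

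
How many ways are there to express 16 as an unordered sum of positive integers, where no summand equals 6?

189

Counting exhaustively, 189 partitions satisfy the conditions.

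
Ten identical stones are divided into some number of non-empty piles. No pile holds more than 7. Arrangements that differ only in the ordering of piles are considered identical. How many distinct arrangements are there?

A partial list (first 12 by largest part):
3 + 7
1 + 2 + 7
1 + 1 + 1 + 7
4 + 6
1 + 3 + 6
2 + 2 + 6
1 + 1 + 2 + 6
1 + 1 + 1 + 1 + 6
5 + 5
1 + 4 + 5
2 + 3 + 5
1 + 1 + 3 + 5
…and 26 more, for 38 total.

38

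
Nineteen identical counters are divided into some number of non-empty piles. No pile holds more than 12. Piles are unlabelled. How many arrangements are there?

460

Enumerating by decreasing first part gives 460 partitions in all.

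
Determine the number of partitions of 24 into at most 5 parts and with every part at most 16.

Direct enumeration gives 295 partitions.

295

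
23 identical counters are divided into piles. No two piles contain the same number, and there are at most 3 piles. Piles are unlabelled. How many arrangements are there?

45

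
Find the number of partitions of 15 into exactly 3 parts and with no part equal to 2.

13

The partitions of 15 that satisfy the conditions:
1+1+13
1+3+11
1+4+10
1+5+9
3+3+9
1+6+8
3+4+8
1+7+7
3+5+7
4+4+7
3+6+6
4+5+6
5+5+5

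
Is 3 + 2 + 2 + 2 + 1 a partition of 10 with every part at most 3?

Yes

The parts sum to 10, and the condition 'no summand exceeds 3' holds.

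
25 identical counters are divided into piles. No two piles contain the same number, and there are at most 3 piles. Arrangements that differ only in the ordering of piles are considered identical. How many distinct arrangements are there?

53

There are too many to list fully; the first 12 (by largest part) are:
25
24, 1
23, 2
22, 3
22, 2, 1
21, 4
21, 3, 1
20, 5
20, 4, 1
20, 3, 2
19, 6
19, 5, 1
…and 41 more, for 53 total.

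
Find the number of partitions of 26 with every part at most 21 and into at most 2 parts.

Enumerating:
5 + 21
6 + 20
7 + 19
8 + 18
9 + 17
10 + 16
11 + 15
12 + 14
13 + 13
Counting gives 9.

9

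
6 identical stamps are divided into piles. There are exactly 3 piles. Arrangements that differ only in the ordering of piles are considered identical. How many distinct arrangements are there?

The partitions of 6 that satisfy the conditions:
4, 1, 1
3, 2, 1
2, 2, 2

3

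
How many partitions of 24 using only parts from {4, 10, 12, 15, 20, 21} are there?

They are:
20,4
12,12
12,4,4,4
10,10,4
4,4,4,4,4,4
That's 5 in total.

5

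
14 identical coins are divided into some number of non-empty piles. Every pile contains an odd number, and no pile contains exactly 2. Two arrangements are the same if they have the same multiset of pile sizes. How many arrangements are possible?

Listing the qualifying partitions of 14:
13,1
11,3
11,1,1,1
9,5
9,3,1,1
9,1,1,1,1,1
7,7
7,5,1,1
7,3,3,1
7,3,1,1,1,1
7,1,1,1,1,1,1,1
5,5,3,1
5,5,1,1,1,1
5,3,3,3
5,3,3,1,1,1
5,3,1,1,1,1,1,1
5,1,1,1,1,1,1,1,1,1
3,3,3,3,1,1
3,3,3,1,1,1,1,1
3,3,1,1,1,1,1,1,1,1
3,1,1,1,1,1,1,1,1,1,1,1
1,1,1,1,1,1,1,1,1,1,1,1,1,1

22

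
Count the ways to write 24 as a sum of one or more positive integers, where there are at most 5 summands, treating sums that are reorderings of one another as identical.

333

Direct enumeration gives 333 partitions.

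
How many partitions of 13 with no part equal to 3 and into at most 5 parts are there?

34

There are too many to list fully; the first 12 (by largest part) are:
13
12 + 1
11 + 2
11 + 1 + 1
10 + 2 + 1
10 + 1 + 1 + 1
9 + 4
9 + 2 + 2
9 + 2 + 1 + 1
9 + 1 + 1 + 1 + 1
8 + 5
8 + 4 + 1
…and 22 more, for 34 total.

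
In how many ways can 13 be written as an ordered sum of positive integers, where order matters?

4096

The number of compositions of n is 2^(n−1); here 2^12 = 4096.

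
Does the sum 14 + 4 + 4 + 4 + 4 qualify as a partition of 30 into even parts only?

Yes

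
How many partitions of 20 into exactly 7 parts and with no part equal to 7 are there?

68

There are too many to list fully; the first 12 (by largest part) are:
1,1,1,1,1,1,14
1,1,1,1,1,2,13
1,1,1,1,1,3,12
1,1,1,1,2,2,12
1,1,1,1,1,4,11
1,1,1,1,2,3,11
1,1,1,2,2,2,11
1,1,1,1,1,5,10
1,1,1,1,2,4,10
1,1,1,1,3,3,10
1,1,1,2,2,3,10
1,1,2,2,2,2,10
…and 56 more, for 68 total.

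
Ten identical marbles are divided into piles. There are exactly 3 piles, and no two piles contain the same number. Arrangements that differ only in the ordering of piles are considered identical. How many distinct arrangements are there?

Listing the qualifying partitions of 10:
7, 2, 1
6, 3, 1
5, 4, 1
5, 3, 2

4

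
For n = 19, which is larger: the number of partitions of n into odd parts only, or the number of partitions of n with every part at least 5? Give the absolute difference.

44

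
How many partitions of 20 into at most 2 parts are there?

They are:
20
1,19
2,18
3,17
4,16
5,15
6,14
7,13
8,12
9,11
10,10

11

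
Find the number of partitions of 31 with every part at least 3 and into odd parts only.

44

A partial list (first 12 by largest part):
31
25, 3, 3
23, 5, 3
21, 7, 3
21, 5, 5
19, 9, 3
19, 7, 5
19, 3, 3, 3, 3
17, 11, 3
17, 9, 5
17, 7, 7
17, 5, 3, 3, 3
…and 32 more, for 44 total.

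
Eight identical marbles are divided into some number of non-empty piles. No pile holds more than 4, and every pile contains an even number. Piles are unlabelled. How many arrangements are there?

3

Enumerating:
4, 4
4, 2, 2
2, 2, 2, 2
Counting gives 3.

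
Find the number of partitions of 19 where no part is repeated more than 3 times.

258

Counting exhaustively, 258 partitions satisfy the conditions.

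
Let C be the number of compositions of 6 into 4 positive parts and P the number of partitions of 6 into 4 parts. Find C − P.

8

Ordered (compositions into 4 parts): C(5,3) = 10.
Partitions of 6 into exactly 4 parts: 2.
Difference: 10 − 2 = 8.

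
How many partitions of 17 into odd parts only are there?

There are too many to list fully; the first 12 (by largest part) are:
17
15+1+1
13+3+1
13+1+1+1+1
11+5+1
11+3+3
11+3+1+1+1
11+1+1+1+1+1+1
9+7+1
9+5+3
9+5+1+1+1
9+3+3+1+1
…and 26 more, for 38 total.

38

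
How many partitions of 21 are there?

792

Systematic enumeration (by largest part, then next-largest, …) yields 792.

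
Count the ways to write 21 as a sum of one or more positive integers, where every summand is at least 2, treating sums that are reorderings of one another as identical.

165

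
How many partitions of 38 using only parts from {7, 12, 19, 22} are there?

Enumerating:
19 + 19
19 + 12 + 7
12 + 12 + 7 + 7

3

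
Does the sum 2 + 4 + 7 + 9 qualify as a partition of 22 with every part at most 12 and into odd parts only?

The parts sum to 22, and the condition 'every summand is odd' is violated.

No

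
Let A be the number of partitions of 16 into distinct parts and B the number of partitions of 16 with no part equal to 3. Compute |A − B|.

98

Partitions of 16 into distinct parts: 32.
Partitions of 16 with no part equal to 3: 130.
|32 − 130| = 98.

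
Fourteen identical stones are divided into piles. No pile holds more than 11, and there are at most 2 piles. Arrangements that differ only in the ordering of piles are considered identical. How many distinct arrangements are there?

5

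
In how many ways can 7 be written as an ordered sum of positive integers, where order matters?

The number of compositions of n is 2^(n−1); here 2^6 = 64.

64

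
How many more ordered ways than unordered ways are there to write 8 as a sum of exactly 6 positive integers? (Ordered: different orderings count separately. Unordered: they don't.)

19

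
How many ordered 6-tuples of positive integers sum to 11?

252

By stars and bars with positive parts, the count is C(10,5) = 252.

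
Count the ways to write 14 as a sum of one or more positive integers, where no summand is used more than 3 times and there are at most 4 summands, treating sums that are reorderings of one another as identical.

47

There are too many to list fully; the first 12 (by largest part) are:
14
13 + 1
12 + 2
12 + 1 + 1
11 + 3
11 + 2 + 1
11 + 1 + 1 + 1
10 + 4
10 + 3 + 1
10 + 2 + 2
10 + 2 + 1 + 1
9 + 5
…and 35 more, for 47 total.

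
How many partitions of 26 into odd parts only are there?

Systematic enumeration (by largest part, then next-largest, …) yields 165.

165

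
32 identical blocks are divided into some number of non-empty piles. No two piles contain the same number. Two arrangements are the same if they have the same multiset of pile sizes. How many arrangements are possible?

Systematic enumeration (by largest part, then next-largest, …) yields 390.

390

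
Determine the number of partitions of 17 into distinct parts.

A partial list (first 12 by largest part):
17
16,1
15,2
14,3
14,2,1
13,4
13,3,1
12,5
12,4,1
12,3,2
11,6
11,5,1
…and 26 more, for 38 total.

38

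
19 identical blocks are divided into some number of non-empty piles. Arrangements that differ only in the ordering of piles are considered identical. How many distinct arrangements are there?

A full systematic count gives 490.

490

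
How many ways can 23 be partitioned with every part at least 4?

39

A partial list (first 12 by largest part):
23
4 + 19
5 + 18
6 + 17
7 + 16
8 + 15
4 + 4 + 15
9 + 14
4 + 5 + 14
10 + 13
4 + 6 + 13
5 + 5 + 13
…and 27 more, for 39 total.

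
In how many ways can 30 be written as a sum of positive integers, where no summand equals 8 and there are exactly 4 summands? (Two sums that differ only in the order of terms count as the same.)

166

Systematic enumeration (by largest part, then next-largest, …) yields 166.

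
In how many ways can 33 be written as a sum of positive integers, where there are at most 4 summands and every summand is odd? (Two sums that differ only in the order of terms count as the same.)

A partial list (first 12 by largest part):
33
31+1+1
29+3+1
27+5+1
27+3+3
25+7+1
25+5+3
23+9+1
23+7+3
23+5+5
21+11+1
21+9+3
…and 16 more, for 28 total.

28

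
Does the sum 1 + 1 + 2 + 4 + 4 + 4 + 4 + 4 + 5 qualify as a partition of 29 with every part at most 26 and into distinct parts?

No

The parts sum to 29, and the condition 'all summands are distinct' is violated.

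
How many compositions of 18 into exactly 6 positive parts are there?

6188

Equivalently, choose which 5 of the 17 gaps become plus signs: C(17,5) = 6188.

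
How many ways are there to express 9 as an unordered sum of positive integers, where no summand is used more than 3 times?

22

The partitions of 9 that satisfy the conditions:
9
8+1
7+2
7+1+1
6+3
6+2+1
6+1+1+1
5+4
5+3+1
5+2+2
5+2+1+1
4+4+1
4+3+2
4+3+1+1
4+2+2+1
4+2+1+1+1
3+3+3
3+3+2+1
3+3+1+1+1
3+2+2+2
3+2+2+1+1
2+2+2+1+1+1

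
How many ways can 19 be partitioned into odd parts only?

A partial list (first 12 by largest part):
19
17+1+1
15+3+1
15+1+1+1+1
13+5+1
13+3+3
13+3+1+1+1
13+1+1+1+1+1+1
11+7+1
11+5+3
11+5+1+1+1
11+3+3+1+1
…and 42 more, for 54 total.

54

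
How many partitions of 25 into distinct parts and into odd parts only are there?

12

Enumerating:
25
21,3,1
19,5,1
17,7,1
17,5,3
15,9,1
15,7,3
13,11,1
13,9,3
13,7,5
11,9,5
9,7,5,3,1
That's 12 in total.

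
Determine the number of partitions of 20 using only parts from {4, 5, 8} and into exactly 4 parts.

2

Enumerating:
8+4+4+4
5+5+5+5
That's 2 in total.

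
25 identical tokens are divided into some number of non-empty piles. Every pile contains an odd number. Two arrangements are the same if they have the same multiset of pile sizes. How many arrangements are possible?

There are 142 such partitions.

142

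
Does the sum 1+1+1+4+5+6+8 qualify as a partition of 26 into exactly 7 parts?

The parts sum to 26, and the condition 'there are exactly 7 summands' holds.

Yes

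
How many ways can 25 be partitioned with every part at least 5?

30

A partial list (first 12 by largest part):
25
20 + 5
19 + 6
18 + 7
17 + 8
16 + 9
15 + 10
15 + 5 + 5
14 + 11
14 + 6 + 5
13 + 12
13 + 7 + 5
…and 18 more, for 30 total.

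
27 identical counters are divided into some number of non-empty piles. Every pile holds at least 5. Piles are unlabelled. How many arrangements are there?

42

There are too many to list fully; the first 12 (by largest part) are:
27
5, 22
6, 21
7, 20
8, 19
9, 18
10, 17
5, 5, 17
11, 16
5, 6, 16
12, 15
5, 7, 15
…and 30 more, for 42 total.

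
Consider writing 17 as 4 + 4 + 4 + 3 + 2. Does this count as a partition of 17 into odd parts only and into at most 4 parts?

No

The parts sum to 17, and the condition 'every summand is odd' is violated.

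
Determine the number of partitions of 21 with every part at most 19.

790

A full systematic count gives 790.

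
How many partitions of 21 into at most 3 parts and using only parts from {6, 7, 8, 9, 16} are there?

3

Listing the qualifying partitions of 21:
9 + 6 + 6
8 + 7 + 6
7 + 7 + 7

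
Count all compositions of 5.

Each of the 4 gaps between 5 units is either a break or not: 2^4 = 16.

16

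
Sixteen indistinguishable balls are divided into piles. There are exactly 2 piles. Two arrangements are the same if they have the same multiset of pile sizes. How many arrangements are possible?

8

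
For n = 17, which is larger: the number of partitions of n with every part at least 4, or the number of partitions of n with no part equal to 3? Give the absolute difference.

Partitions of 17 with every part at least 4: 12.
Partitions of 17 with no part equal to 3: 162.
|12 − 162| = 150.

150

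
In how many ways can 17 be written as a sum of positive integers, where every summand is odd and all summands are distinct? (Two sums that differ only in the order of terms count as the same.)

They are:
17
1,3,13
1,5,11
1,7,9
3,5,9
Counting gives 5.

5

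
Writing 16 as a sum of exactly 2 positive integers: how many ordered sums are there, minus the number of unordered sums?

Compositions: C(15,1) = 15.
Unordered (partitions into 2 parts): 8.
Difference: 15 − 8 = 7.

7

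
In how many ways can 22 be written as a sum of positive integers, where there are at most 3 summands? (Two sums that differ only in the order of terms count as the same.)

There are too many to list fully; the first 12 (by largest part) are:
22
21 + 1
20 + 2
20 + 1 + 1
19 + 3
19 + 2 + 1
18 + 4
18 + 3 + 1
18 + 2 + 2
17 + 5
17 + 4 + 1
17 + 3 + 2
…and 40 more, for 52 total.

52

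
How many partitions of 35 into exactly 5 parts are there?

Direct enumeration gives 674 partitions.

674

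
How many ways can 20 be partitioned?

627

There are 627 such partitions.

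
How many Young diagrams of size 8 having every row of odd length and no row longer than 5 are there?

Listing the qualifying partitions of 8:
5 + 3
5 + 1 + 1 + 1
3 + 3 + 1 + 1
3 + 1 + 1 + 1 + 1 + 1
1 + 1 + 1 + 1 + 1 + 1 + 1 + 1

5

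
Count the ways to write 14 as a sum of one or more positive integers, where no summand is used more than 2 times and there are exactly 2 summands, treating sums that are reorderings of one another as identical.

The partitions of 14 that satisfy the conditions:
13+1
12+2
11+3
10+4
9+5
8+6
7+7
Counting gives 7.

7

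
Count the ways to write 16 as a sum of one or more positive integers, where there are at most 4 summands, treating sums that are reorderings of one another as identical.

64

A partial list (first 12 by largest part):
16
15, 1
14, 2
14, 1, 1
13, 3
13, 2, 1
13, 1, 1, 1
12, 4
12, 3, 1
12, 2, 2
12, 2, 1, 1
11, 5
…and 52 more, for 64 total.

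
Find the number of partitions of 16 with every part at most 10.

Direct enumeration gives 212 partitions.

212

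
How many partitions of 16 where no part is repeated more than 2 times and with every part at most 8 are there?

58

There are too many to list fully; the first 12 (by largest part) are:
8, 8
8, 7, 1
8, 6, 2
8, 6, 1, 1
8, 5, 3
8, 5, 2, 1
8, 4, 4
8, 4, 3, 1
8, 4, 2, 2
8, 4, 2, 1, 1
8, 3, 3, 2
8, 3, 3, 1, 1
…and 46 more, for 58 total.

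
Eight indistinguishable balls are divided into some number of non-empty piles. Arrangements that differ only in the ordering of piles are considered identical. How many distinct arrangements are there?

They are:
8
7, 1
6, 2
6, 1, 1
5, 3
5, 2, 1
5, 1, 1, 1
4, 4
4, 3, 1
4, 2, 2
4, 2, 1, 1
4, 1, 1, 1, 1
3, 3, 2
3, 3, 1, 1
3, 2, 2, 1
3, 2, 1, 1, 1
3, 1, 1, 1, 1, 1
2, 2, 2, 2
2, 2, 2, 1, 1
2, 2, 1, 1, 1, 1
2, 1, 1, 1, 1, 1, 1
1, 1, 1, 1, 1, 1, 1, 1

22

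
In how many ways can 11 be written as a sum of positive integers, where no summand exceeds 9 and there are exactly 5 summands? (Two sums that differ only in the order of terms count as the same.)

10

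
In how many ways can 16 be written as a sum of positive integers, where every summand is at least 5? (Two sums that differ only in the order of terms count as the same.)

6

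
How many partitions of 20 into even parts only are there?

A partial list (first 12 by largest part):
20
18,2
16,4
16,2,2
14,6
14,4,2
14,2,2,2
12,8
12,6,2
12,4,4
12,4,2,2
12,2,2,2,2
…and 30 more, for 42 total.

42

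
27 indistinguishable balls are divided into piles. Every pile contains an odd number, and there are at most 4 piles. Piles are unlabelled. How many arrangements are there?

20

The partitions of 27 that satisfy the conditions:
27
25,1,1
23,3,1
21,5,1
21,3,3
19,7,1
19,5,3
17,9,1
17,7,3
17,5,5
15,11,1
15,9,3
15,7,5
13,13,1
13,11,3
13,9,5
13,7,7
11,11,5
11,9,7
9,9,9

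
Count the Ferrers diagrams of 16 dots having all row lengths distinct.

A partial list (first 12 by largest part):
16
1, 15
2, 14
3, 13
1, 2, 13
4, 12
1, 3, 12
5, 11
1, 4, 11
2, 3, 11
6, 10
1, 5, 10
…and 20 more, for 32 total.

32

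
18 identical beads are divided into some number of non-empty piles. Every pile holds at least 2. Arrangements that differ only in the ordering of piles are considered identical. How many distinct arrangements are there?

Enumerating by decreasing first part gives 88 partitions in all.

88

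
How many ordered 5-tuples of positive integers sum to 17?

A composition of 17 into 5 positive parts is chosen by placing 4 dividers among the 16 gaps between 17 units: C(16,4) = 1820.

1820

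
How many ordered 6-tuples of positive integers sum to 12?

Equivalently, choose which 5 of the 11 gaps become plus signs: C(11,5) = 462.

462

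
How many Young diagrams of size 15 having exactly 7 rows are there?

Enumerating:
9, 1, 1, 1, 1, 1, 1
8, 2, 1, 1, 1, 1, 1
7, 3, 1, 1, 1, 1, 1
7, 2, 2, 1, 1, 1, 1
6, 4, 1, 1, 1, 1, 1
6, 3, 2, 1, 1, 1, 1
6, 2, 2, 2, 1, 1, 1
5, 5, 1, 1, 1, 1, 1
5, 4, 2, 1, 1, 1, 1
5, 3, 3, 1, 1, 1, 1
5, 3, 2, 2, 1, 1, 1
5, 2, 2, 2, 2, 1, 1
4, 4, 3, 1, 1, 1, 1
4, 4, 2, 2, 1, 1, 1
4, 3, 3, 2, 1, 1, 1
4, 3, 2, 2, 2, 1, 1
4, 2, 2, 2, 2, 2, 1
3, 3, 3, 3, 1, 1, 1
3, 3, 3, 2, 2, 1, 1
3, 3, 2, 2, 2, 2, 1
3, 2, 2, 2, 2, 2, 2
That's 21 in total.

21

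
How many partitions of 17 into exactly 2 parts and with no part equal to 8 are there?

7

Enumerating:
16 + 1
15 + 2
14 + 3
13 + 4
12 + 5
11 + 6
10 + 7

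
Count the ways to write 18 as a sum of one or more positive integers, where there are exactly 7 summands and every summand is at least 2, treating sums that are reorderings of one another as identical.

5

Listing the qualifying partitions of 18:
6 + 2 + 2 + 2 + 2 + 2 + 2
5 + 3 + 2 + 2 + 2 + 2 + 2
4 + 4 + 2 + 2 + 2 + 2 + 2
4 + 3 + 3 + 2 + 2 + 2 + 2
3 + 3 + 3 + 3 + 2 + 2 + 2
Counting gives 5.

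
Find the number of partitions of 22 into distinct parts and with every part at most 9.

The partitions of 22 that satisfy the conditions:
9, 8, 5
9, 8, 4, 1
9, 8, 3, 2
9, 7, 6
9, 7, 5, 1
9, 7, 4, 2
9, 7, 3, 2, 1
9, 6, 5, 2
9, 6, 4, 3
9, 6, 4, 2, 1
9, 5, 4, 3, 1
8, 7, 6, 1
8, 7, 5, 2
8, 7, 4, 3
8, 7, 4, 2, 1
8, 6, 5, 3
8, 6, 5, 2, 1
8, 6, 4, 3, 1
8, 5, 4, 3, 2
7, 6, 5, 4
7, 6, 5, 3, 1
7, 6, 4, 3, 2
7, 5, 4, 3, 2, 1

23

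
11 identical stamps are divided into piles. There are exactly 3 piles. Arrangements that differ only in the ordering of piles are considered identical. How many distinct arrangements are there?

Enumerating:
9 + 1 + 1
8 + 2 + 1
7 + 3 + 1
7 + 2 + 2
6 + 4 + 1
6 + 3 + 2
5 + 5 + 1
5 + 4 + 2
5 + 3 + 3
4 + 4 + 3
That's 10 in total.

10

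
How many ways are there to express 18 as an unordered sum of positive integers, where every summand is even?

There are too many to list fully; the first 12 (by largest part) are:
18
16 + 2
14 + 4
14 + 2 + 2
12 + 6
12 + 4 + 2
12 + 2 + 2 + 2
10 + 8
10 + 6 + 2
10 + 4 + 4
10 + 4 + 2 + 2
10 + 2 + 2 + 2 + 2
…and 18 more, for 30 total.

30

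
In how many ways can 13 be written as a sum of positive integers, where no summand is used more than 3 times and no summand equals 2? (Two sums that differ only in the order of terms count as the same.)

There are too many to list fully; the first 12 (by largest part) are:
13
1 + 12
1 + 1 + 11
3 + 10
1 + 1 + 1 + 10
4 + 9
1 + 3 + 9
5 + 8
1 + 4 + 8
1 + 1 + 3 + 8
6 + 7
1 + 5 + 7
…and 17 more, for 29 total.

29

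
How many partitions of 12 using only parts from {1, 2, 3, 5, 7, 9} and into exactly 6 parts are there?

7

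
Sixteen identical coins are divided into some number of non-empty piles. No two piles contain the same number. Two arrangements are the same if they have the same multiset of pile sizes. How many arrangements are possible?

There are too many to list fully; the first 12 (by largest part) are:
16
15,1
14,2
13,3
13,2,1
12,4
12,3,1
11,5
11,4,1
11,3,2
10,6
10,5,1
…and 20 more, for 32 total.

32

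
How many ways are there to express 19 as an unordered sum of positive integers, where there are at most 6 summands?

Counting exhaustively, 235 partitions satisfy the conditions.

235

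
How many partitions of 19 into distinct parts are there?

There are too many to list fully; the first 12 (by largest part) are:
19
18,1
17,2
16,3
16,2,1
15,4
15,3,1
14,5
14,4,1
14,3,2
13,6
13,5,1
…and 42 more, for 54 total.

54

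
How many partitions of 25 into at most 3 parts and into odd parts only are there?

17

The partitions of 25 that satisfy the conditions:
25
23, 1, 1
21, 3, 1
19, 5, 1
19, 3, 3
17, 7, 1
17, 5, 3
15, 9, 1
15, 7, 3
15, 5, 5
13, 11, 1
13, 9, 3
13, 7, 5
11, 11, 3
11, 9, 5
11, 7, 7
9, 9, 7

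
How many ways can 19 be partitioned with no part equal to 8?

A full systematic count gives 434.

434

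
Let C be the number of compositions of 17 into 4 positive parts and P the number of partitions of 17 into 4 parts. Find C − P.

521

Compositions: C(16,3) = 560.
Unordered (partitions into 4 parts): 39.
Difference: 560 − 39 = 521.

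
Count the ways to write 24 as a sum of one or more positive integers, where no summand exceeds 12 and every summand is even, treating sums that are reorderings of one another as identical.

There are too many to list fully; the first 12 (by largest part) are:
12 + 12
12 + 10 + 2
12 + 8 + 4
12 + 8 + 2 + 2
12 + 6 + 6
12 + 6 + 4 + 2
12 + 6 + 2 + 2 + 2
12 + 4 + 4 + 4
12 + 4 + 4 + 2 + 2
12 + 4 + 2 + 2 + 2 + 2
12 + 2 + 2 + 2 + 2 + 2 + 2
10 + 10 + 4
…and 46 more, for 58 total.

58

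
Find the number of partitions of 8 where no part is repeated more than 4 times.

The partitions of 8 that satisfy the conditions:
8
7 + 1
6 + 2
6 + 1 + 1
5 + 3
5 + 2 + 1
5 + 1 + 1 + 1
4 + 4
4 + 3 + 1
4 + 2 + 2
4 + 2 + 1 + 1
4 + 1 + 1 + 1 + 1
3 + 3 + 2
3 + 3 + 1 + 1
3 + 2 + 2 + 1
3 + 2 + 1 + 1 + 1
2 + 2 + 2 + 2
2 + 2 + 2 + 1 + 1
2 + 2 + 1 + 1 + 1 + 1
Counting gives 19.

19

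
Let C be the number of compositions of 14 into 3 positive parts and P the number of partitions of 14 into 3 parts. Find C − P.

62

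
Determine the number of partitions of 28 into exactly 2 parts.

They are:
1 + 27
2 + 26
3 + 25
4 + 24
5 + 23
6 + 22
7 + 21
8 + 20
9 + 19
10 + 18
11 + 17
12 + 16
13 + 15
14 + 14
That's 14 in total.

14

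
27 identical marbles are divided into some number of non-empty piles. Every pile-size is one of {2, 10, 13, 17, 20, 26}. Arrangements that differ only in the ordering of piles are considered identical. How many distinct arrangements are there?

4

The partitions of 27 that satisfy the conditions:
17, 10
17, 2, 2, 2, 2, 2
13, 10, 2, 2
13, 2, 2, 2, 2, 2, 2, 2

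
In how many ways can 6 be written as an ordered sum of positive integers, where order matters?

Each of the 5 gaps between 6 units is either a break or not: 2^5 = 32.

32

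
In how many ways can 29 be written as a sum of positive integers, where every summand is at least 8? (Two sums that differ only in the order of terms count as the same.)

Listing the qualifying partitions of 29:
29
8+21
9+20
10+19
11+18
12+17
13+16
14+15
8+8+13
8+9+12
8+10+11
9+9+11
9+10+10
That's 13 in total.

13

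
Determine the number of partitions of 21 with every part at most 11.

695

Direct enumeration gives 695 partitions.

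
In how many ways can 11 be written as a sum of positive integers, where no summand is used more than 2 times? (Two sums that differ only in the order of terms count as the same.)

27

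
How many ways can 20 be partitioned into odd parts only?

A partial list (first 12 by largest part):
19 + 1
17 + 3
17 + 1 + 1 + 1
15 + 5
15 + 3 + 1 + 1
15 + 1 + 1 + 1 + 1 + 1
13 + 7
13 + 5 + 1 + 1
13 + 3 + 3 + 1
13 + 3 + 1 + 1 + 1 + 1
13 + 1 + 1 + 1 + 1 + 1 + 1 + 1
11 + 9
…and 52 more, for 64 total.

64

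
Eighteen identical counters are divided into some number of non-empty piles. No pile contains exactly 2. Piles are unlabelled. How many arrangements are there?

154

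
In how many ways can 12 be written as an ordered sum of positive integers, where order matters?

2048

There are 11 gaps and each independently is a cut or not, giving 2^11 = 2048.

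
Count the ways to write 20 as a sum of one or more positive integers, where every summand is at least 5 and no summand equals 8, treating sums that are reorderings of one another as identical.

10

They are:
20
5 + 15
6 + 14
7 + 13
9 + 11
10 + 10
5 + 5 + 10
5 + 6 + 9
6 + 7 + 7
5 + 5 + 5 + 5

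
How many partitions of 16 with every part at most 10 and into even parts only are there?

18

Listing the qualifying partitions of 16:
6+10
2+4+10
2+2+2+10
8+8
2+6+8
4+4+8
2+2+4+8
2+2+2+2+8
4+6+6
2+2+6+6
2+4+4+6
2+2+2+4+6
2+2+2+2+2+6
4+4+4+4
2+2+4+4+4
2+2+2+2+4+4
2+2+2+2+2+2+4
2+2+2+2+2+2+2+2
That's 18 in total.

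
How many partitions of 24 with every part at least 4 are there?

50

There are too many to list fully; the first 12 (by largest part) are:
24
20, 4
19, 5
18, 6
17, 7
16, 8
16, 4, 4
15, 9
15, 5, 4
14, 10
14, 6, 4
14, 5, 5
…and 38 more, for 50 total.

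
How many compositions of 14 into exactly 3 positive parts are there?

78

Place 2 bars in the 13 internal gaps of a row of 14 dots: C(13,2) = 78.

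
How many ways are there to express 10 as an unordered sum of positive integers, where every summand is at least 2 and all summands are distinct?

Listing the qualifying partitions of 10:
10
8,2
7,3
6,4
5,3,2

5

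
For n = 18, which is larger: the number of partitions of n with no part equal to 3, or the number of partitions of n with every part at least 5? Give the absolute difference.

Partitions of 18 with no part equal to 3: 209.
Partitions of 18 with every part at least 5: 9.
|209 − 9| = 200.

200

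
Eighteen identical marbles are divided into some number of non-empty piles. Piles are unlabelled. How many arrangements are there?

385

Counting exhaustively, 385 partitions satisfy the conditions.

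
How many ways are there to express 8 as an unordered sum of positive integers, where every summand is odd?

Enumerating:
1 + 7
3 + 5
1 + 1 + 1 + 5
1 + 1 + 3 + 3
1 + 1 + 1 + 1 + 1 + 3
1 + 1 + 1 + 1 + 1 + 1 + 1 + 1
Counting gives 6.

6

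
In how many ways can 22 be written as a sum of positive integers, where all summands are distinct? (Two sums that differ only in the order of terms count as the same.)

Systematic enumeration (by largest part, then next-largest, …) yields 89.

89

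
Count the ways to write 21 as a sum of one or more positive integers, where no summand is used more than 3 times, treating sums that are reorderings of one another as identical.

395

Enumerating by decreasing first part gives 395 partitions in all.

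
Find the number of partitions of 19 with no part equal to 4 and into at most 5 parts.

Direct enumeration gives 110 partitions.

110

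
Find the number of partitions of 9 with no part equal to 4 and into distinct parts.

They are:
9
8 + 1
7 + 2
6 + 3
6 + 2 + 1
5 + 3 + 1
Counting gives 6.

6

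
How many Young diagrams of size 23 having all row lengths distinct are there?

A full systematic count gives 104.

104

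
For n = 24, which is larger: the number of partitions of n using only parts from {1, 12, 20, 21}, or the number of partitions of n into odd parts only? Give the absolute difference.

Partitions of 24 using only parts from {1, 12, 20, 21}: 5.
Partitions of 24 into odd parts only: 122.
|5 − 122| = 117.

117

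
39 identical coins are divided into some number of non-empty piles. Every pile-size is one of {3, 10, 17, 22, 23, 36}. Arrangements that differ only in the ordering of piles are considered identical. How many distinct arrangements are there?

The partitions of 39 that satisfy the conditions:
36+3
23+10+3+3
22+17
17+10+3+3+3+3
10+10+10+3+3+3
3+3+3+3+3+3+3+3+3+3+3+3+3
That's 6 in total.

6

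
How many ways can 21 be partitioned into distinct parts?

Counting exhaustively, 76 partitions satisfy the conditions.

76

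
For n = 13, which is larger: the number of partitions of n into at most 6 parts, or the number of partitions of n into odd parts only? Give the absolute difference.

53

Partitions of 13 into at most 6 parts: 71.
Partitions of 13 into odd parts only: 18.
|71 − 18| = 53.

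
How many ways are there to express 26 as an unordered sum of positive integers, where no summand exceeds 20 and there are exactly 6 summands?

281

Direct enumeration gives 281 partitions.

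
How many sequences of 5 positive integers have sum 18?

A composition of 18 into 5 positive parts is chosen by placing 4 dividers among the 17 gaps between 18 units: C(17,4) = 2380.

2380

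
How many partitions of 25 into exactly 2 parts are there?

They are:
24, 1
23, 2
22, 3
21, 4
20, 5
19, 6
18, 7
17, 8
16, 9
15, 10
14, 11
13, 12

12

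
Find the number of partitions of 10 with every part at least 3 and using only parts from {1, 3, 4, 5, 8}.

2

Listing the qualifying partitions of 10:
5, 5
4, 3, 3
That's 2 in total.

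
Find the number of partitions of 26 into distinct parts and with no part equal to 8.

There are 128 such partitions.

128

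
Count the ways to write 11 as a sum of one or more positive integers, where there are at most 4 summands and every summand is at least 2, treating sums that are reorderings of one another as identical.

The partitions of 11 that satisfy the conditions:
11
9 + 2
8 + 3
7 + 4
7 + 2 + 2
6 + 5
6 + 3 + 2
5 + 4 + 2
5 + 3 + 3
5 + 2 + 2 + 2
4 + 4 + 3
4 + 3 + 2 + 2
3 + 3 + 3 + 2
That's 13 in total.

13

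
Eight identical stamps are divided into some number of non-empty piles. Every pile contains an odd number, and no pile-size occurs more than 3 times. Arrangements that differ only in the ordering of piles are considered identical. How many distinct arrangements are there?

Listing the qualifying partitions of 8:
7+1
5+3
5+1+1+1
3+3+1+1
Counting gives 4.

4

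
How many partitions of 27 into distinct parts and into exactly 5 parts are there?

A partial list (first 12 by largest part):
17+4+3+2+1
16+5+3+2+1
15+6+3+2+1
15+5+4+2+1
14+7+3+2+1
14+6+4+2+1
14+5+4+3+1
13+8+3+2+1
13+7+4+2+1
13+6+5+2+1
13+6+4+3+1
13+5+4+3+2
…and 35 more, for 47 total.

47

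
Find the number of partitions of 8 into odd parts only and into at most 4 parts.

Listing the qualifying partitions of 8:
7 + 1
5 + 3
5 + 1 + 1 + 1
3 + 3 + 1 + 1
Counting gives 4.

4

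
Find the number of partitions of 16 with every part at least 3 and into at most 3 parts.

Enumerating:
16
3 + 13
4 + 12
5 + 11
6 + 10
3 + 3 + 10
7 + 9
3 + 4 + 9
8 + 8
3 + 5 + 8
4 + 4 + 8
3 + 6 + 7
4 + 5 + 7
4 + 6 + 6
5 + 5 + 6

15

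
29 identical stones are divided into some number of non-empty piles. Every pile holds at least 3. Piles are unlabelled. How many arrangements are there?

273

Direct enumeration gives 273 partitions.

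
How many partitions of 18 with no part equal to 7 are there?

Counting exhaustively, 329 partitions satisfy the conditions.

329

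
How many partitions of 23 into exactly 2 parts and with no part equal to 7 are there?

10

The partitions of 23 that satisfy the conditions:
1, 22
2, 21
3, 20
4, 19
5, 18
6, 17
8, 15
9, 14
10, 13
11, 12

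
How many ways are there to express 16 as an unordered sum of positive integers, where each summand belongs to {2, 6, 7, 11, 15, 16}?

5

Listing the qualifying partitions of 16:
16
7, 7, 2
6, 6, 2, 2
6, 2, 2, 2, 2, 2
2, 2, 2, 2, 2, 2, 2, 2
Counting gives 5.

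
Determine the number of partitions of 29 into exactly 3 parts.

A partial list (first 12 by largest part):
27, 1, 1
26, 2, 1
25, 3, 1
25, 2, 2
24, 4, 1
24, 3, 2
23, 5, 1
23, 4, 2
23, 3, 3
22, 6, 1
22, 5, 2
22, 4, 3
…and 58 more, for 70 total.

70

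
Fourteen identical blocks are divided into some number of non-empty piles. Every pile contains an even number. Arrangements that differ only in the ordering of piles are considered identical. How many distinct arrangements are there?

Enumerating:
14
12 + 2
10 + 4
10 + 2 + 2
8 + 6
8 + 4 + 2
8 + 2 + 2 + 2
6 + 6 + 2
6 + 4 + 4
6 + 4 + 2 + 2
6 + 2 + 2 + 2 + 2
4 + 4 + 4 + 2
4 + 4 + 2 + 2 + 2
4 + 2 + 2 + 2 + 2 + 2
2 + 2 + 2 + 2 + 2 + 2 + 2

15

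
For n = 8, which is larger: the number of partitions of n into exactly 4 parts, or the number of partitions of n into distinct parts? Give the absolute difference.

1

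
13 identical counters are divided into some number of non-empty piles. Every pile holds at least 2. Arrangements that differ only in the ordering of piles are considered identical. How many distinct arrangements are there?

24

Listing the qualifying partitions of 13:
13
2+11
3+10
4+9
2+2+9
5+8
2+3+8
6+7
2+4+7
3+3+7
2+2+2+7
2+5+6
3+4+6
2+2+3+6
3+5+5
4+4+5
2+2+4+5
2+3+3+5
2+2+2+2+5
2+3+4+4
3+3+3+4
2+2+2+3+4
2+2+3+3+3
2+2+2+2+2+3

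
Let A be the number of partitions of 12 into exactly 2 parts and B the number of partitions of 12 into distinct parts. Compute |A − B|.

9

Partitions of 12 into exactly 2 parts: 6.
Partitions of 12 into distinct parts: 15.
|6 − 15| = 9.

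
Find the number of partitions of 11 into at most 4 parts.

There are too many to list fully; the first 12 (by largest part) are:
11
10,1
9,2
9,1,1
8,3
8,2,1
8,1,1,1
7,4
7,3,1
7,2,2
7,2,1,1
6,5
…and 15 more, for 27 total.

27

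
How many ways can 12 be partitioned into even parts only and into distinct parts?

4

Enumerating:
12
10 + 2
8 + 4
6 + 4 + 2
That's 4 in total.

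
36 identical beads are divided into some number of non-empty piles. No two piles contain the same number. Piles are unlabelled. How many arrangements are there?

668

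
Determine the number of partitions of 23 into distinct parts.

104

Enumerating by decreasing first part gives 104 partitions in all.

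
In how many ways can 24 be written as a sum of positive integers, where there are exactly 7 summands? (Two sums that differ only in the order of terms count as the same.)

201

There are 201 such partitions.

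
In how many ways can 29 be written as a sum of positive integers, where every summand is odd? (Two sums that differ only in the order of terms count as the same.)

256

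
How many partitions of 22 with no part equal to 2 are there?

Counting exhaustively, 375 partitions satisfy the conditions.

375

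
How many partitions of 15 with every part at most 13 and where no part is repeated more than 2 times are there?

68

A partial list (first 12 by largest part):
13, 2
13, 1, 1
12, 3
12, 2, 1
11, 4
11, 3, 1
11, 2, 2
11, 2, 1, 1
10, 5
10, 4, 1
10, 3, 2
10, 3, 1, 1
…and 56 more, for 68 total.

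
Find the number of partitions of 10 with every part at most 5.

30

There are too many to list fully; the first 12 (by largest part) are:
5, 5
5, 4, 1
5, 3, 2
5, 3, 1, 1
5, 2, 2, 1
5, 2, 1, 1, 1
5, 1, 1, 1, 1, 1
4, 4, 2
4, 4, 1, 1
4, 3, 3
4, 3, 2, 1
4, 3, 1, 1, 1
…and 18 more, for 30 total.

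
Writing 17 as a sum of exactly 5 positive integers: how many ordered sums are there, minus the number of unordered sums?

1773

Compositions: C(16,4) = 1820.
Partitions of 17 into exactly 5 parts: 47.
Difference: 1820 − 47 = 1773.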